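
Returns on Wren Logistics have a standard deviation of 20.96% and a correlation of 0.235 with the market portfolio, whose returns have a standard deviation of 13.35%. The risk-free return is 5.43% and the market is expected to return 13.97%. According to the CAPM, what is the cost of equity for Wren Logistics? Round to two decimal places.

8.58%

β = ρ × σ_i / σ_m = 0.235 × 20.96% / 13.35% = 0.3690
MRP = 13.97% − 5.43% = 8.54%
E(R) = 5.43% + 0.3690 × 8.54% = 8.58%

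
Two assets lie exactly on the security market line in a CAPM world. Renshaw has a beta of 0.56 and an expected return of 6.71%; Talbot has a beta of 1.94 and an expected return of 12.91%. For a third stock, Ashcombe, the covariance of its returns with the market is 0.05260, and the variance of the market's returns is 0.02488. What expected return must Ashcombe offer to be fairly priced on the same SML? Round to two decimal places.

MRP = (12.91% − 6.71%) / (1.94 − 0.56) = 4.4928%
R_f = 6.71% − 0.56 × 4.4928% = 4.1940%
β_Ashcombe = Cov / Var(R_m) = 0.05260 / 0.02488 = 2.1141
E(R_Ashcombe) = R_f + β × MRP = 4.1940% + 2.1141 × 4.4928% = 13.69%

13.69%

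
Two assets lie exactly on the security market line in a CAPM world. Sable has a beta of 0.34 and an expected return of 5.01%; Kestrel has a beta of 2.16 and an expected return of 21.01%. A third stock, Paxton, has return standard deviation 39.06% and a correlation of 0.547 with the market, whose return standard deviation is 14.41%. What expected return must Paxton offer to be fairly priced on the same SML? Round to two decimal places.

15.06%

MRP = (21.01% − 5.01%) / (2.16 − 0.34) = 8.7912%
R_f = 5.01% − 0.34 × 8.7912% = 2.0210%
β_Paxton = ρ·σ_i/σ_m = 0.547 × 39.06 / 14.41 = 1.4827
E(R_Paxton) = R_f + β × MRP = 2.0210% + 1.4827 × 8.7912% = 15.06%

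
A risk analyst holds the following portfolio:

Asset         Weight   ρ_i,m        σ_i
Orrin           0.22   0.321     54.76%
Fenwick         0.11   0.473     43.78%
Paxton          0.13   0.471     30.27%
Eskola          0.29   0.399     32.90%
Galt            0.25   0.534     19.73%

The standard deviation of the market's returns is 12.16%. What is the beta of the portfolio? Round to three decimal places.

β_Orrin = 0.321 × 54.76% / 12.16% = 1.4456
β_Fenwick = 0.473 × 43.78% / 12.16% = 1.7030
β_Paxton = 0.471 × 30.27% / 12.16% = 1.1725
β_Eskola = 0.399 × 32.90% / 12.16% = 1.0795
β_Galt = 0.534 × 19.73% / 12.16% = 0.8664
β_P = Σ w_i β_i = 0.22×1.4456 + 0.11×1.7030 + 0.13×1.1725 + 0.29×1.0795 + 0.25×0.8664 = 1.1874

1.187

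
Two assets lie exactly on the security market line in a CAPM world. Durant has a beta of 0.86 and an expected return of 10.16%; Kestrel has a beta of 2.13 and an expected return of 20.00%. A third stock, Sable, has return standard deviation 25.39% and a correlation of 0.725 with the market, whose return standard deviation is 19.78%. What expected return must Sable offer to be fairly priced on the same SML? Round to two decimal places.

10.71%

MRP = (20.00% − 10.16%) / (2.13 − 0.86) = 7.7480%
R_f = 10.16% − 0.86 × 7.7480% = 3.4967%
β_Sable = ρ·σ_i/σ_m = 0.725 × 25.39 / 19.78 = 0.9306
E(R_Sable) = R_f + β × MRP = 3.4967% + 0.9306 × 7.7480% = 10.71%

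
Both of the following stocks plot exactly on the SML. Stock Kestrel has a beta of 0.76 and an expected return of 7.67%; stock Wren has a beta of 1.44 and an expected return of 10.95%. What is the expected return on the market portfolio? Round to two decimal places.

Both satisfy E(R) = R_f + β·MRP, so the slope of the SML is
MRP = (10.95% − 7.67%) / (1.44 − 0.76) = 3.28% / 0.68 = 4.8235%
R_f = E(R_Kestrel) − β_Kestrel·MRP = 7.67% − 0.76 × 4.8235% = 4.0041%
E(R_m) = R_f + MRP = 4.0041% + 4.8235% = 8.83%

8.83%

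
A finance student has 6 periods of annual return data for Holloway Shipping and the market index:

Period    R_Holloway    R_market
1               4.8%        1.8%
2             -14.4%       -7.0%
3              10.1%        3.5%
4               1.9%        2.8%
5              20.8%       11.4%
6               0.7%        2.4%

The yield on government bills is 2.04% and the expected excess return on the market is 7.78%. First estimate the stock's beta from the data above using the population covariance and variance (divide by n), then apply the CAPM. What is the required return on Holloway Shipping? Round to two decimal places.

Mean R_i = (4.8 − 14.4 + 10.1 + 1.9 + 20.8 + 0.7) / 6 = 3.9833%
Mean R_m = (1.8 − 7.0 + 3.5 + 2.8 + 11.4 + 2.4) / 6 = 2.4833%
Σ(R_i − R̄_i)(R_m − R̄_m) = 329.5583  ⇒  Cov = 329.5583 / 6 = 54.9264
Σ(R_m − R̄_m)² = 171.0483  ⇒  Var(R_m) = 171.0483 / 6 = 28.5081
β = Cov / Var(R_m) = 54.9264 / 28.5081 = 1.9267
E(R) = R_f + β × MRP = 2.04% + 1.9267 × 7.78% = 17.03%

17.03%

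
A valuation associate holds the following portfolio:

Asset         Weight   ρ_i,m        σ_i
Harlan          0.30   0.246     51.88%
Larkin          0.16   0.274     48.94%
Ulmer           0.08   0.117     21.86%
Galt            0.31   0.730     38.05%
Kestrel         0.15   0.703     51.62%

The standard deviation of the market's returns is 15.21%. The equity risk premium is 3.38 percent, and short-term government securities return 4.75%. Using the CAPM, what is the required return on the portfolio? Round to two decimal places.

9.25%

β_Harlan = 0.246 × 51.88% / 15.21% = 0.8391
β_Larkin = 0.274 × 48.94% / 15.21% = 0.8816
β_Ulmer = 0.117 × 21.86% / 15.21% = 0.1682
β_Galt = 0.730 × 38.05% / 15.21% = 1.8262
β_Kestrel = 0.703 × 51.62% / 15.21% = 2.3859
β_P = Σ w_i β_i = 0.30×0.8391 + 0.16×0.8816 + 0.08×0.1682 + 0.31×1.8262 + 0.15×2.3859 = 1.3302
E(R_P) = R_f + β_P × MRP = 4.75% + 1.3302 × 3.38% = 9.25%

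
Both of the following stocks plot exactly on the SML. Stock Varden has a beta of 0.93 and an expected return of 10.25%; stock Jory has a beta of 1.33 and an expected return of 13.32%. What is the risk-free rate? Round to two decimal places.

3.11%

Both satisfy E(R) = R_f + β·MRP, so the slope of the SML is
MRP = (13.32% − 10.25%) / (1.33 − 0.93) = 3.07% / 0.40 = 7.6750%
R_f = E(R_Varden) − β_Varden·MRP = 10.25% − 0.93 × 7.6750% = 3.1123%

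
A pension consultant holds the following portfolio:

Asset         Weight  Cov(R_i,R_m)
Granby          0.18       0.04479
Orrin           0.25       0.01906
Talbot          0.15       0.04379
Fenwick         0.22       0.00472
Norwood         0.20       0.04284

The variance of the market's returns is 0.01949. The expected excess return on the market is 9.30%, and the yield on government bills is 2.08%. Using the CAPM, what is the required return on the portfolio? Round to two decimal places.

15.92%

β_Granby = 0.04479 / 0.01949 = 2.2981
β_Orrin = 0.01906 / 0.01949 = 0.9779
β_Talbot = 0.04379 / 0.01949 = 2.2468
β_Fenwick = 0.00472 / 0.01949 = 0.2422
β_Norwood = 0.04284 / 0.01949 = 2.1981
β_P = Σ w_i β_i = 0.18×2.2981 + 0.25×0.9779 + 0.15×2.2468 + 0.22×0.2422 + 0.20×2.1981 = 1.4881
E(R_P) = R_f + β_P × MRP = 2.08% + 1.4881 × 9.30% = 15.92%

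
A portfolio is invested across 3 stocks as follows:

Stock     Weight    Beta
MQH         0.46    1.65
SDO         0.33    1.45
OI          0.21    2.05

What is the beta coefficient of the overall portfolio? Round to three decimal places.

1.668

β_P = Σ w_i β_i = 0.46×1.65 + 0.33×1.45 + 0.21×2.05 = 1.6680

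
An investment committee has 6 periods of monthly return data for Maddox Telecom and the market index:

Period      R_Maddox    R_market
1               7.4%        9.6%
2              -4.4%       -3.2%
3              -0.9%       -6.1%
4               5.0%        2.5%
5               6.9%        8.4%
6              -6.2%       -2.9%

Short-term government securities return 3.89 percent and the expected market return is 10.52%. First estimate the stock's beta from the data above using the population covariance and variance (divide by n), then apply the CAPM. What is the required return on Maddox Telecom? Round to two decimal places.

Mean R_i = (7.4 − 4.4 − 0.9 + 5.0 + 6.9 − 6.2) / 6 = 1.3000%
Mean R_m = (9.6 − 3.2 − 6.1 + 2.5 + 8.4 − 2.9) / 6 = 1.3833%
Σ(R_i − R̄_i)(R_m − R̄_m) = 168.2600  ⇒  Cov = 168.2600 / 6 = 28.0433
Σ(R_m − R̄_m)² = 213.3483  ⇒  Var(R_m) = 213.3483 / 6 = 35.5581
β = Cov / Var(R_m) = 28.0433 / 35.5581 = 0.7887
MRP = 10.52% − 3.89% = 6.63%
E(R) = R_f + β × MRP = 3.89% + 0.7887 × 6.63% = 9.12%

9.12%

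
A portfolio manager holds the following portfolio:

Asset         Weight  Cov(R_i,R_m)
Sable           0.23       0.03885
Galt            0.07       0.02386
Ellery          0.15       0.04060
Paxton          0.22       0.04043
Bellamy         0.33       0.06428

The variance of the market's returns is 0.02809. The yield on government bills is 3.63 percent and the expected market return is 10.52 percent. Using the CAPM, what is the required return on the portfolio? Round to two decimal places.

15.11%

β_Sable = 0.03885 / 0.02809 = 1.3831
β_Galt = 0.02386 / 0.02809 = 0.8494
β_Ellery = 0.04060 / 0.02809 = 1.4454
β_Paxton = 0.04043 / 0.02809 = 1.4393
β_Bellamy = 0.06428 / 0.02809 = 2.2884
β_P = Σ w_i β_i = 0.23×1.3831 + 0.07×0.8494 + 0.15×1.4454 + 0.22×1.4393 + 0.33×2.2884 = 1.6662
MRP = 10.52% − 3.63% = 6.89%
E(R_P) = R_f + β_P × MRP = 3.63% + 1.6662 × 6.89% = 15.11%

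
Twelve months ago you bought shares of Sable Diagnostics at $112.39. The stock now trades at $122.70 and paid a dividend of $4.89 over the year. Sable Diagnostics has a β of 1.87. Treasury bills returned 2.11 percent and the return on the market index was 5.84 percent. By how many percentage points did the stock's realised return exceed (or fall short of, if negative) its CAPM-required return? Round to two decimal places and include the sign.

Realised HPR = (P1 + D1 − P0) / P0 = (122.70 + 4.89 − 112.39) / 112.39 = 15.20 / 112.39 = 13.5243%
MRP = 5.84% − 2.11% = 3.73%
CAPM required = R_f + β·MRP = 2.11% + 1.87 × 3.73% = 9.0851%
α = realised − required = 13.5243% − 9.0851% = +4.44%

+4.44%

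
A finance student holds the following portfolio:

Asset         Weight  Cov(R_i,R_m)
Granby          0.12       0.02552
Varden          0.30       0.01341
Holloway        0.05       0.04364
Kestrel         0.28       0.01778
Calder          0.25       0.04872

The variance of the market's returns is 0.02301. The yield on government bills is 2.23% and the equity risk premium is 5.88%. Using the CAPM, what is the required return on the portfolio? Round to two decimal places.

8.98%

β_Granby = 0.02552 / 0.02301 = 1.1091
β_Varden = 0.01341 / 0.02301 = 0.5828
β_Holloway = 0.04364 / 0.02301 = 1.8966
β_Kestrel = 0.01778 / 0.02301 = 0.7727
β_Calder = 0.04872 / 0.02301 = 2.1173
β_P = Σ w_i β_i = 0.12×1.1091 + 0.30×0.5828 + 0.05×1.8966 + 0.28×0.7727 + 0.25×2.1173 = 1.1484
E(R_P) = R_f + β_P × MRP = 2.23% + 1.1484 × 5.88% = 8.98%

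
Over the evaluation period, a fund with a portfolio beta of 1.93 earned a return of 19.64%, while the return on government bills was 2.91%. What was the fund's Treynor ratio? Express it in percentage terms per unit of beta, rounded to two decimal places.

8.67%

Treynor = (R_P − R_f) / β_P = (19.64% − 2.91%) / 1.9300 = 16.73% / 1.9300 = 8.67%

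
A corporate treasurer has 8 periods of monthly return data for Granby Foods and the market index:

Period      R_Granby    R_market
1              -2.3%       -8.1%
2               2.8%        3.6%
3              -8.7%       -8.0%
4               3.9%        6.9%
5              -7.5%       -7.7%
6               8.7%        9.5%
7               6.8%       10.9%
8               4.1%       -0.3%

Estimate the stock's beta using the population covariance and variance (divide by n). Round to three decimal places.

0.733

Mean R_i = (-2.3 + 2.8 − 8.7 + 3.9 − 7.5 + 8.7 + 6.8 + 4.1) / 8 = 0.9750%
Mean R_m = (-8.1 + 3.6 − 8.0 + 6.9 − 7.7 + 9.5 + 10.9 − 0.3) / 8 = 0.8500%
Σ(R_i − R̄_i)(R_m − R̄_m) = 331.8800  ⇒  Cov = 331.8800 / 8 = 41.4850
Σ(R_m − R̄_m)² = 452.8400  ⇒  Var(R_m) = 452.8400 / 8 = 56.6050
β = Cov / Var(R_m) = 41.4850 / 56.6050 = 0.7329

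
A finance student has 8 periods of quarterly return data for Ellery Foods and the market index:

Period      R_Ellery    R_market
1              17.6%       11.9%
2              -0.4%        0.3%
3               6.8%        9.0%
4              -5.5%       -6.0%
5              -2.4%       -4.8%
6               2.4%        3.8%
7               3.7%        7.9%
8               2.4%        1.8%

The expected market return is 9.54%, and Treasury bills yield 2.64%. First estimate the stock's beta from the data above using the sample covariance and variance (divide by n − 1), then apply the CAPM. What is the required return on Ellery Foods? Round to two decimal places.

9.39%

Mean R_i = (17.6 − 0.4 + 6.8 − 5.5 − 2.4 + 2.4 + 3.7 + 2.4) / 8 = 3.0750%
Mean R_m = (11.9 + 0.3 + 9.0 − 6.0 − 4.8 + 3.8 + 7.9 + 1.8) / 8 = 2.9875%
Σ(R_i − R̄_i)(R_m − R̄_m) = 284.2175  ⇒  Cov = 284.2175 / 7 = 40.6025
Σ(R_m − R̄_m)² = 290.4288  ⇒  Var(R_m) = 290.4288 / 7 = 41.4898
β = Cov / Var(R_m) = 40.6025 / 41.4898 = 0.9786
MRP = 9.54% − 2.64% = 6.90%
E(R) = R_f + β × MRP = 2.64% + 0.9786 × 6.90% = 9.39%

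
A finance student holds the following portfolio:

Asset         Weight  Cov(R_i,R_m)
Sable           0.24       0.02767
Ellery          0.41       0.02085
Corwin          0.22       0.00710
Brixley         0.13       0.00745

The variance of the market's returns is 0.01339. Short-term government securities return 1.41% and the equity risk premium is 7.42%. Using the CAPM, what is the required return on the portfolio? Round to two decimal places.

11.23%

β_Sable = 0.02767 / 0.01339 = 2.0665
β_Ellery = 0.02085 / 0.01339 = 1.5571
β_Corwin = 0.00710 / 0.01339 = 0.5302
β_Brixley = 0.00745 / 0.01339 = 0.5564
β_P = Σ w_i β_i = 0.24×2.0665 + 0.41×1.5571 + 0.22×0.5302 + 0.13×0.5564 = 1.3233
E(R_P) = R_f + β_P × MRP = 1.41% + 1.3233 × 7.42% = 11.23%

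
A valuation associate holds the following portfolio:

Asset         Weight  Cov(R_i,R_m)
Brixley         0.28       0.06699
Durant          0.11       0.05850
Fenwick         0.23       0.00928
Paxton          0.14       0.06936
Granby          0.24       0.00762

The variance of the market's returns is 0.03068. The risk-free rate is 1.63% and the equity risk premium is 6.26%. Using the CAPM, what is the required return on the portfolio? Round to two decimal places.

β_Brixley = 0.06699 / 0.03068 = 2.1835
β_Durant = 0.05850 / 0.03068 = 1.9068
β_Fenwick = 0.00928 / 0.03068 = 0.3025
β_Paxton = 0.06936 / 0.03068 = 2.2608
β_Granby = 0.00762 / 0.03068 = 0.2484
β_P = Σ w_i β_i = 0.28×2.1835 + 0.11×1.9068 + 0.23×0.3025 + 0.14×2.2608 + 0.24×0.2484 = 1.2668
E(R_P) = R_f + β_P × MRP = 1.63% + 1.2668 × 6.26% = 9.56%

9.56%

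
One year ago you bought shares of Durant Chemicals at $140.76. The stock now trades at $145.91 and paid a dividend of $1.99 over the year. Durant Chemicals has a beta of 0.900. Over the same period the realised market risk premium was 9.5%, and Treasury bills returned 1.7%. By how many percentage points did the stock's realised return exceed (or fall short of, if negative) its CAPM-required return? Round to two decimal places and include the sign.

-5.18%

Realised HPR = (P1 + D1 − P0) / P0 = (145.91 + 1.99 − 140.76) / 140.76 = 7.14 / 140.76 = 5.0725%
CAPM required = R_f + β·MRP = 1.7% + 0.900 × 9.5% = 10.2500%
α = realised − required = 5.0725% − 10.2500% = -5.18%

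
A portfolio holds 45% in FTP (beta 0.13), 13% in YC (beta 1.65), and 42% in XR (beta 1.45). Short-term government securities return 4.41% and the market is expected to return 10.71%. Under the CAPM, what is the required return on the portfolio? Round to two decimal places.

9.97%

β_P = Σ w_i β_i = 0.45×0.13 + 0.13×1.65 + 0.42×1.45 = 0.8820
MRP = 10.71% − 4.41% = 6.30%
E(R_P) = R_f + β_P × MRP = 4.41% + 0.8820 × 6.30% = 9.97%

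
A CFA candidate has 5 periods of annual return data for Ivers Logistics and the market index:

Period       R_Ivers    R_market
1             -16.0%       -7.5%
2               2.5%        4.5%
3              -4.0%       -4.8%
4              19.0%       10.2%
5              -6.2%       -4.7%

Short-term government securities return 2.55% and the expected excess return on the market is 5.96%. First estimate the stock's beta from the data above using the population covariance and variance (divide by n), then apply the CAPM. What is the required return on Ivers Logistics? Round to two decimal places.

Mean R_i = (-16.0 + 2.5 − 4.0 + 19.0 − 6.2) / 5 = -0.9400%
Mean R_m = (-7.5 + 4.5 − 4.8 + 10.2 − 4.7) / 5 = -0.4600%
Σ(R_i − R̄_i)(R_m − R̄_m) = 371.2280  ⇒  Cov = 371.2280 / 5 = 74.2456
Σ(R_m − R̄_m)² = 224.6120  ⇒  Var(R_m) = 224.6120 / 5 = 44.9224
β = Cov / Var(R_m) = 74.2456 / 44.9224 = 1.6528
E(R) = R_f + β × MRP = 2.55% + 1.6528 × 5.96% = 12.40%

12.40%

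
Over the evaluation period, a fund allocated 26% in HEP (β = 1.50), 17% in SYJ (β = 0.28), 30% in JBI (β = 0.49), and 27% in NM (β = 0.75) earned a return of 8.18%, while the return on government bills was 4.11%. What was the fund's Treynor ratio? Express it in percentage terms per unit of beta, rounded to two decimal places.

β_P = 0.26×1.50 + 0.17×0.28 + 0.30×0.49 + 0.27×0.75 = 0.7871
Treynor = (R_P − R_f) / β_P = (8.18% − 4.11%) / 0.7871 = 4.07% / 0.7871 = 5.17%

5.17%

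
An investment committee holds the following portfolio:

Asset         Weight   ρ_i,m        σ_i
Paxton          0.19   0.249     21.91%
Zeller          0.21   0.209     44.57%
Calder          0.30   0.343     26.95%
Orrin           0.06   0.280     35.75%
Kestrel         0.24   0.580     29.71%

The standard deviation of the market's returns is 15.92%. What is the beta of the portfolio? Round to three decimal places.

0.660

β_Paxton = 0.249 × 21.91% / 15.92% = 0.3427
β_Zeller = 0.209 × 44.57% / 15.92% = 0.5851
β_Calder = 0.343 × 26.95% / 15.92% = 0.5806
β_Orrin = 0.280 × 35.75% / 15.92% = 0.6288
β_Kestrel = 0.580 × 29.71% / 15.92% = 1.0824
β_P = Σ w_i β_i = 0.19×0.3427 + 0.21×0.5851 + 0.30×0.5806 + 0.06×0.6288 + 0.24×1.0824 = 0.6597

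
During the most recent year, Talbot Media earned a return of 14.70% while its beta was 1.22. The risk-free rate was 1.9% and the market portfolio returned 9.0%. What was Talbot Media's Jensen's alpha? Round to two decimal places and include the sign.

+4.14%

Market excess return = 9.0% − 1.9% = 7.10%
CAPM benchmark = R_f + β(R_m − R_f) = 1.9% + 1.22 × 7.1% = 10.5620%
α = actual − benchmark = 14.70% − 10.5620% = +4.14%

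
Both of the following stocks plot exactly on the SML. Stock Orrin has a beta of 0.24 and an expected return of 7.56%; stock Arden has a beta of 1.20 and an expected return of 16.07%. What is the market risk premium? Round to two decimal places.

Both satisfy E(R) = R_f + β·MRP, so the slope of the SML is
MRP = (16.07% − 7.56%) / (1.20 − 0.24) = 8.51% / 0.96 = 8.8646%

8.86%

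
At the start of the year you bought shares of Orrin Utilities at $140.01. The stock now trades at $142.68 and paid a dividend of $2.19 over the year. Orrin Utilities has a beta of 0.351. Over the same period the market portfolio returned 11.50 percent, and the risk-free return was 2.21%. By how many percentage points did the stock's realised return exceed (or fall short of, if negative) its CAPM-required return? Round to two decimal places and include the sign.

Realised HPR = (P1 + D1 − P0) / P0 = (142.68 + 2.19 − 140.01) / 140.01 = 4.86 / 140.01 = 3.4712%
MRP = 11.50% − 2.21% = 9.29%
CAPM required = R_f + β·MRP = 2.21% + 0.351 × 9.29% = 5.47079%
α = realised − required = 3.4712% − 5.47079% = -2.00%

-2.00%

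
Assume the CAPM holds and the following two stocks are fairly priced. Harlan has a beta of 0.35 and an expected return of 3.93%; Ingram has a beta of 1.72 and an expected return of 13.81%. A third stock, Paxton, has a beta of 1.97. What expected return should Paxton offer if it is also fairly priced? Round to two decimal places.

MRP (SML slope) = (13.81% − 3.93%) / (1.72 − 0.35) = 9.88% / 1.37 = 7.2117%
R_f (intercept) = 3.93% − 0.35 × 7.2117% = 1.4059%
E(R_Paxton) = R_f + β × MRP = 1.4059% + 1.97 × 7.2117% = 15.61%

15.61%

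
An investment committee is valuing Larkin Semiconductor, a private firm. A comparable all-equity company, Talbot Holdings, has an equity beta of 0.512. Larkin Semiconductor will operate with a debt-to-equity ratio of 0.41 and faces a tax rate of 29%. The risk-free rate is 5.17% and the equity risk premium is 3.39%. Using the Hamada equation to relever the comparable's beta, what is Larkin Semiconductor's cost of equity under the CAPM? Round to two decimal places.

7.41%

β_L = β_U × [1 + (1 − t)(D/E)] = 0.512 × [1 + (1 − 0.29) × 0.41]
    = 0.512 × [1 + 0.71 × 0.41] = 0.512 × 1.2911 = 0.6610
E(R) = R_f + β_L × MRP = 5.17% + 0.6610 × 3.39% = 7.41%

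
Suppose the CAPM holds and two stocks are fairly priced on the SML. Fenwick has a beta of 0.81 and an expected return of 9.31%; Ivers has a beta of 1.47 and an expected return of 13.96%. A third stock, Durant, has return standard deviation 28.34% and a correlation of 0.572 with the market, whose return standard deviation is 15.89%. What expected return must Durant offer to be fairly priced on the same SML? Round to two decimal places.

MRP = (13.96% − 9.31%) / (1.47 − 0.81) = 7.0455%
R_f = 9.31% − 0.81 × 7.0455% = 3.6031%
β_Durant = ρ·σ_i/σ_m = 0.572 × 28.34 / 15.89 = 1.0202
E(R_Durant) = R_f + β × MRP = 3.6031% + 1.0202 × 7.0455% = 10.79%

10.79%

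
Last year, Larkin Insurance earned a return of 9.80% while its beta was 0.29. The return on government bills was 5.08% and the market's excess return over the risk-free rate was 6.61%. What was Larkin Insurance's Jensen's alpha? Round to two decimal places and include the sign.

CAPM benchmark = R_f + β(R_m − R_f) = 5.08% + 0.29 × 6.61% = 6.9969%
α = actual − benchmark = 9.80% − 6.9969% = +2.80%

+2.80%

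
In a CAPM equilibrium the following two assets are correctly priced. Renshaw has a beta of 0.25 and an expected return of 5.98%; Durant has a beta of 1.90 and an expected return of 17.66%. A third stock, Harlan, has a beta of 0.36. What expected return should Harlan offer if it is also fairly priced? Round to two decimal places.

MRP (SML slope) = (17.66% − 5.98%) / (1.90 − 0.25) = 11.68% / 1.65 = 7.0788%
R_f (intercept) = 5.98% − 0.25 × 7.0788% = 4.2103%
E(R_Harlan) = R_f + β × MRP = 4.2103% + 0.36 × 7.0788% = 6.76%

6.76%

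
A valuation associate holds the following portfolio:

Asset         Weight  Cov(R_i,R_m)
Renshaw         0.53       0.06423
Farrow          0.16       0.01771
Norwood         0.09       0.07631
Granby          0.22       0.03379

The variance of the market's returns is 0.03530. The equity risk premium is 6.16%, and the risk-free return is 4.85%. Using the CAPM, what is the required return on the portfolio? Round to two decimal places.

β_Renshaw = 0.06423 / 0.03530 = 1.8195
β_Farrow = 0.01771 / 0.03530 = 0.5017
β_Norwood = 0.07631 / 0.03530 = 2.1618
β_Granby = 0.03379 / 0.03530 = 0.9572
β_P = Σ w_i β_i = 0.53×1.8195 + 0.16×0.5017 + 0.09×2.1618 + 0.22×0.9572 = 1.4498
E(R_P) = R_f + β_P × MRP = 4.85% + 1.4498 × 6.16% = 13.78%

13.78%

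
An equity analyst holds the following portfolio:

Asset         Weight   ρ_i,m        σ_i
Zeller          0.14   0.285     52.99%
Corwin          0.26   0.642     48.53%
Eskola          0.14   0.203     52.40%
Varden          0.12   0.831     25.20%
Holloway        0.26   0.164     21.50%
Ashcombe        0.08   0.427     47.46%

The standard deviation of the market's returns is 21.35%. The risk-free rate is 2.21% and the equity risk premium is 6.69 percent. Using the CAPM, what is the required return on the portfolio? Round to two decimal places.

β_Zeller = 0.285 × 52.99% / 21.35% = 0.7074
β_Corwin = 0.642 × 48.53% / 21.35% = 1.4593
β_Eskola = 0.203 × 52.40% / 21.35% = 0.4982
β_Varden = 0.831 × 25.20% / 21.35% = 0.9809
β_Holloway = 0.164 × 21.50% / 21.35% = 0.1652
β_Ashcombe = 0.427 × 47.46% / 21.35% = 0.9492
β_P = Σ w_i β_i = 0.14×0.7074 + 0.26×1.4593 + 0.14×0.4982 + 0.12×0.9809 + 0.26×0.1652 + 0.08×0.9492 = 0.7848
E(R_P) = R_f + β_P × MRP = 2.21% + 0.7848 × 6.69% = 7.46%

7.46%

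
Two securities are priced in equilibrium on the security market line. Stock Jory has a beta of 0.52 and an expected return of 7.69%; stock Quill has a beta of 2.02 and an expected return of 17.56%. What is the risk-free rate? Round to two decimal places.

Both satisfy E(R) = R_f + β·MRP, so the slope of the SML is
MRP = (17.56% − 7.69%) / (2.02 − 0.52) = 9.87% / 1.50 = 6.5800%
R_f = E(R_Jory) − β_Jory·MRP = 7.69% − 0.52 × 6.5800% = 4.2684%

4.27%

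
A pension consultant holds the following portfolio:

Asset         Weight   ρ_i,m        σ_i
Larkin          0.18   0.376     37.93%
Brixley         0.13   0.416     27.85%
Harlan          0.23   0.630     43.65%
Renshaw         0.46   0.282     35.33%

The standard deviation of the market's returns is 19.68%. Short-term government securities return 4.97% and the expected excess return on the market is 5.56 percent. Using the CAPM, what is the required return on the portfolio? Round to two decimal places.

9.20%

β_Larkin = 0.376 × 37.93% / 19.68% = 0.7247
β_Brixley = 0.416 × 27.85% / 19.68% = 0.5887
β_Harlan = 0.630 × 43.65% / 19.68% = 1.3973
β_Renshaw = 0.282 × 35.33% / 19.68% = 0.5063
β_P = Σ w_i β_i = 0.18×0.7247 + 0.13×0.5887 + 0.23×1.3973 + 0.46×0.5063 = 0.7613
E(R_P) = R_f + β_P × MRP = 4.97% + 0.7613 × 5.56% = 9.20%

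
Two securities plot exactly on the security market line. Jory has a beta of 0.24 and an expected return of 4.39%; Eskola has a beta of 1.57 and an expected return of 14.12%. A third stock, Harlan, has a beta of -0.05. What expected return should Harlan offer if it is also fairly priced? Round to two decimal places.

MRP (SML slope) = (14.12% − 4.39%) / (1.57 − 0.24) = 9.73% / 1.33 = 7.3158%
R_f (intercept) = 4.39% − 0.24 × 7.3158% = 2.6342%
E(R_Harlan) = R_f + β × MRP = 2.6342% + -0.05 × 7.3158% = 2.27%

2.27%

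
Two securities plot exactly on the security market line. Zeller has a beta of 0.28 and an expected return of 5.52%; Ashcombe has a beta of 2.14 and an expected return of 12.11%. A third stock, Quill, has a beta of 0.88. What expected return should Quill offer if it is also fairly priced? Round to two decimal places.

7.65%

MRP (SML slope) = (12.11% − 5.52%) / (2.14 − 0.28) = 6.59% / 1.86 = 3.5430%
R_f (intercept) = 5.52% − 0.28 × 3.5430% = 4.5280%
E(R_Quill) = R_f + β × MRP = 4.5280% + 0.88 × 3.5430% = 7.65%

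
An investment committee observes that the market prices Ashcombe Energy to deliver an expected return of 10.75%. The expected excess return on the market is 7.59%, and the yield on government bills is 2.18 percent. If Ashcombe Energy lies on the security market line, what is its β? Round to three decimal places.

1.129

β = (E(R) − R_f) / MRP = (10.75% − 2.18%) / 7.59% = 8.57% / 7.59% = 1.129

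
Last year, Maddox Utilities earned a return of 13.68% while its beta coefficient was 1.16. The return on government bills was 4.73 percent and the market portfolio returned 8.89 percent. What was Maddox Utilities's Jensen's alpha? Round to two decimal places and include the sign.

Market excess return = 8.89% − 4.73% = 4.16%
CAPM benchmark = R_f + β(R_m − R_f) = 4.73% + 1.16 × 4.16% = 9.5556%
α = actual − benchmark = 13.68% − 9.5556% = +4.12%

+4.12%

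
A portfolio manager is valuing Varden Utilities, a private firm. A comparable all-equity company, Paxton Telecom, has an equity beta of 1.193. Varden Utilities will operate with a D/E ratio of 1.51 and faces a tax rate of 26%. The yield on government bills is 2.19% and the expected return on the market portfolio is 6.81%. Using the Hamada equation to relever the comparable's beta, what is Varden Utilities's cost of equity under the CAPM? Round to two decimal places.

13.86%

β_L = β_U × [1 + (1 − t)(D/E)] = 1.193 × [1 + (1 − 0.26) × 1.51]
    = 1.193 × [1 + 0.74 × 1.51] = 1.193 × 2.1174 = 2.5261
MRP = 6.81% − 2.19% = 4.62%
E(R) = R_f + β_L × MRP = 2.19% + 2.5261 × 4.62% = 13.86%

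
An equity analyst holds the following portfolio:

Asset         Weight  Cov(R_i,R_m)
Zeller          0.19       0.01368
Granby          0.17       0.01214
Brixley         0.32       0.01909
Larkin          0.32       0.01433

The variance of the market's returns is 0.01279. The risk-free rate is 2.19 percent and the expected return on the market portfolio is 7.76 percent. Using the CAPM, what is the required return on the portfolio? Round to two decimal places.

β_Zeller = 0.01368 / 0.01279 = 1.0696
β_Granby = 0.01214 / 0.01279 = 0.9492
β_Brixley = 0.01909 / 0.01279 = 1.4926
β_Larkin = 0.01433 / 0.01279 = 1.1204
β_P = Σ w_i β_i = 0.19×1.0696 + 0.17×0.9492 + 0.32×1.4926 + 0.32×1.1204 = 1.2007
MRP = 7.76% − 2.19% = 5.57%
E(R_P) = R_f + β_P × MRP = 2.19% + 1.2007 × 5.57% = 8.88%

8.88%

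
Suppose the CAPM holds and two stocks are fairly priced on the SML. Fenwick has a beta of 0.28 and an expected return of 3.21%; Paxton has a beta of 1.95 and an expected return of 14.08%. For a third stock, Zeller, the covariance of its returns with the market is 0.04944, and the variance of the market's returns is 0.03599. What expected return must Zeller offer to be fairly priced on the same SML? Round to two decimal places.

MRP = (14.08% − 3.21%) / (1.95 − 0.28) = 6.5090%
R_f = 3.21% − 0.28 × 6.5090% = 1.3875%
β_Zeller = Cov / Var(R_m) = 0.04944 / 0.03599 = 1.3737
E(R_Zeller) = R_f + β × MRP = 1.3875% + 1.3737 × 6.5090% = 10.33%

10.33%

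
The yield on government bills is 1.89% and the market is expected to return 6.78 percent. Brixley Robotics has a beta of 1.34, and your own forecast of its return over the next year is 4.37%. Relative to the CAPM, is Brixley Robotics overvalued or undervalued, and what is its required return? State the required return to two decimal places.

Overvalued; required return 8.44%

MRP = 6.78% − 1.89% = 4.89%
Required return = R_f + β·MRP = 1.89% + 1.34 × 4.89% = 8.44%
Forecast 4.37% < required 8.44% → the stock plots below the SML → overvalued.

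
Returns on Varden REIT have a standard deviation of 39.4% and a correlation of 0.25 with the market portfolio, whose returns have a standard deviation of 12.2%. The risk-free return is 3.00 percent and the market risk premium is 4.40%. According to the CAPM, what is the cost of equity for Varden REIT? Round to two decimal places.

β = ρ × σ_i / σ_m = 0.25 × 39.4% / 12.2% = 0.8074
E(R) = 3.00% + 0.8074 × 4.40% = 6.55%

6.55%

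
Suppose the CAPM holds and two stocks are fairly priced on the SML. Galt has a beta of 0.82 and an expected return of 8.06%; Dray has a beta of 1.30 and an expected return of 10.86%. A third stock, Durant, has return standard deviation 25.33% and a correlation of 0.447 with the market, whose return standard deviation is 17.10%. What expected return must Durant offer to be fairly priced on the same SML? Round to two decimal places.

7.14%

MRP = (10.86% − 8.06%) / (1.30 − 0.82) = 5.8333%
R_f = 8.06% − 0.82 × 5.8333% = 3.2767%
β_Durant = ρ·σ_i/σ_m = 0.447 × 25.33 / 17.10 = 0.6621
E(R_Durant) = R_f + β × MRP = 3.2767% + 0.6621 × 5.8333% = 7.14%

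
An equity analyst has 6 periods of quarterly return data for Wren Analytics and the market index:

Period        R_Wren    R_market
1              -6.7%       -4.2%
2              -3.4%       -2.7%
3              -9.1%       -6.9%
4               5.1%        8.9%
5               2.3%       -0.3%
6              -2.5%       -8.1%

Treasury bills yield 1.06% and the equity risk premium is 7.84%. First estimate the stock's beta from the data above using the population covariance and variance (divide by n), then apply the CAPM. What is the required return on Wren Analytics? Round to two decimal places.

6.62%

Mean R_i = (-6.7 − 3.4 − 9.1 + 5.1 + 2.3 − 2.5) / 6 = -2.3833%
Mean R_m = (-4.2 − 2.7 − 6.9 + 8.9 − 0.3 − 8.1) / 6 = -2.2167%
Σ(R_i − R̄_i)(R_m − R̄_m) = 133.3617  ⇒  Cov = 133.3617 / 6 = 22.2270
Σ(R_m − R̄_m)² = 187.9683  ⇒  Var(R_m) = 187.9683 / 6 = 31.3281
β = Cov / Var(R_m) = 22.2270 / 31.3281 = 0.7095
E(R) = R_f + β × MRP = 1.06% + 0.7095 × 7.84% = 6.62%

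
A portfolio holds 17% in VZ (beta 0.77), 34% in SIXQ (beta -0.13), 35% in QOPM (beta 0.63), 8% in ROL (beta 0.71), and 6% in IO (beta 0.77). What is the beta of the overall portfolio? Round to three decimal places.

0.410

β_P = Σ w_i β_i = 0.17×0.77 + 0.34×-0.13 + 0.35×0.63 + 0.08×0.71 + 0.06×0.77 = 0.4102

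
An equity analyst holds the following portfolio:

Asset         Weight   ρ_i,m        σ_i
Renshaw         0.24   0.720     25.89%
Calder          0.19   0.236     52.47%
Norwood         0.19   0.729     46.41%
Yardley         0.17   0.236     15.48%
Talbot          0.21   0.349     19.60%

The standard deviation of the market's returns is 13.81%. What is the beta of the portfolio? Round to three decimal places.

1.109

β_Renshaw = 0.720 × 25.89% / 13.81% = 1.3498
β_Calder = 0.236 × 52.47% / 13.81% = 0.8967
β_Norwood = 0.729 × 46.41% / 13.81% = 2.4499
β_Yardley = 0.236 × 15.48% / 13.81% = 0.2645
β_Talbot = 0.349 × 19.60% / 13.81% = 0.4953
β_P = Σ w_i β_i = 0.24×1.3498 + 0.19×0.8967 + 0.19×2.4499 + 0.17×0.2645 + 0.21×0.4953 = 1.1088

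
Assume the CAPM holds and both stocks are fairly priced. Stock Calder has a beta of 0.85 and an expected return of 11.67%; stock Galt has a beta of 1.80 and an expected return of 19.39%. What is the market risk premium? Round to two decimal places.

Both satisfy E(R) = R_f + β·MRP, so the slope of the SML is
MRP = (19.39% − 11.67%) / (1.80 − 0.85) = 7.72% / 0.95 = 8.1263%

8.13%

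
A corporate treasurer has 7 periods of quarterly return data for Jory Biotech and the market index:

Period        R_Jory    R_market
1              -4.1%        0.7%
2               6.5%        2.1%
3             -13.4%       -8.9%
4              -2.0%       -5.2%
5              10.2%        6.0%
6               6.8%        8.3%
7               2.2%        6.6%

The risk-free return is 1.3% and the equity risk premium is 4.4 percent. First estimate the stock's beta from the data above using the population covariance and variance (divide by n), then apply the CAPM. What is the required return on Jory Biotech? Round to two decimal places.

Mean R_i = (-4.1 + 6.5 − 13.4 − 2.0 + 10.2 + 6.8 + 2.2) / 7 = 0.8857%
Mean R_m = (0.7 + 2.1 − 8.9 − 5.2 + 6.0 + 8.3 + 6.6) / 7 = 1.3714%
Σ(R_i − R̄_i)(R_m − R̄_m) = 264.0971  ⇒  Cov = 264.0971 / 7 = 37.7282
Σ(R_m − R̄_m)² = 246.4343  ⇒  Var(R_m) = 246.4343 / 7 = 35.2049
β = Cov / Var(R_m) = 37.7282 / 35.2049 = 1.0717
E(R) = R_f + β × MRP = 1.3% + 1.0717 × 4.4% = 6.02%

6.02%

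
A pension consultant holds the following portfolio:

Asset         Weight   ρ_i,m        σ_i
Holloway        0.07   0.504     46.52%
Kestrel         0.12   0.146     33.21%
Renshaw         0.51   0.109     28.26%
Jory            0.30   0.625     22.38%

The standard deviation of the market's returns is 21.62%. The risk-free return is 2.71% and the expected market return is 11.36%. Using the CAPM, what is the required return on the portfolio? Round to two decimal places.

β_Holloway = 0.504 × 46.52% / 21.62% = 1.0845
β_Kestrel = 0.146 × 33.21% / 21.62% = 0.2243
β_Renshaw = 0.109 × 28.26% / 21.62% = 0.1425
β_Jory = 0.625 × 22.38% / 21.62% = 0.6470
β_P = Σ w_i β_i = 0.07×1.0845 + 0.12×0.2243 + 0.51×0.1425 + 0.30×0.6470 = 0.3696
MRP = 11.36% − 2.71% = 8.65%
E(R_P) = R_f + β_P × MRP = 2.71% + 0.3696 × 8.65% = 5.91%

5.91%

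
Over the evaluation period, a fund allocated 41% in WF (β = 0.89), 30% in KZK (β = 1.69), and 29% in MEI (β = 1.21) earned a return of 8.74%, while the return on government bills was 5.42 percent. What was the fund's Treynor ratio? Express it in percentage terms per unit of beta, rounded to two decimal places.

β_P = 0.41×0.89 + 0.30×1.69 + 0.29×1.21 = 1.2228
Treynor = (R_P − R_f) / β_P = (8.74% − 5.42%) / 1.2228 = 3.32% / 1.2228 = 2.72%

2.72%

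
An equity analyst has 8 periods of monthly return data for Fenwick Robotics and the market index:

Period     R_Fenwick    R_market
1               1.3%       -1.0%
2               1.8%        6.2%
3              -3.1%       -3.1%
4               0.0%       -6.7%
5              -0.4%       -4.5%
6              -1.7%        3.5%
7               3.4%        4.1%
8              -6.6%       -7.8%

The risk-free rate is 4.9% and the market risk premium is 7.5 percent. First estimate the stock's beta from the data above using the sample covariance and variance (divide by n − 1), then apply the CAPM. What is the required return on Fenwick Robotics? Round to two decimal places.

7.79%

Mean R_i = (1.3 + 1.8 − 3.1 + 0.0 − 0.4 − 1.7 + 3.4 − 6.6) / 8 = -0.6625%
Mean R_m = (-1.0 + 6.2 − 3.1 − 6.7 − 4.5 + 3.5 + 4.1 − 7.8) / 8 = -1.1625%
Σ(R_i − R̄_i)(R_m − R̄_m) = 74.5788  ⇒  Cov = 74.5788 / 7 = 10.6541
Σ(R_m − R̄_m)² = 193.2788  ⇒  Var(R_m) = 193.2788 / 7 = 27.6113
β = Cov / Var(R_m) = 10.6541 / 27.6113 = 0.3859
E(R) = R_f + β × MRP = 4.9% + 0.3859 × 7.5% = 7.79%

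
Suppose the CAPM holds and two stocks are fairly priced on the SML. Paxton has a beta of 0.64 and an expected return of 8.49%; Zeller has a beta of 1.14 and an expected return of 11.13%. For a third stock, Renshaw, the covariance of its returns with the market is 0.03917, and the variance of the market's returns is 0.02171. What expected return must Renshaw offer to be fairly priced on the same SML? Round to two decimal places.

MRP = (11.13% − 8.49%) / (1.14 − 0.64) = 5.2800%
R_f = 8.49% − 0.64 × 5.2800% = 5.1108%
β_Renshaw = Cov / Var(R_m) = 0.03917 / 0.02171 = 1.8042
E(R_Renshaw) = R_f + β × MRP = 5.1108% + 1.8042 × 5.2800% = 14.64%

14.64%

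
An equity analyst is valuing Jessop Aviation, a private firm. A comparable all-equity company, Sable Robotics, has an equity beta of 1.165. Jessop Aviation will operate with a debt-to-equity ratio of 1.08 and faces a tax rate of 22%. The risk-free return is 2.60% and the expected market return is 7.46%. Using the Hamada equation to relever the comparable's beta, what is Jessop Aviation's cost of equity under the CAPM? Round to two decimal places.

β_L = β_U × [1 + (1 − t)(D/E)] = 1.165 × [1 + (1 − 0.22) × 1.08]
    = 1.165 × [1 + 0.78 × 1.08] = 1.165 × 1.8424 = 2.1464
MRP = 7.46% − 2.60% = 4.86%
E(R) = R_f + β_L × MRP = 2.60% + 2.1464 × 4.86% = 13.03%

13.03%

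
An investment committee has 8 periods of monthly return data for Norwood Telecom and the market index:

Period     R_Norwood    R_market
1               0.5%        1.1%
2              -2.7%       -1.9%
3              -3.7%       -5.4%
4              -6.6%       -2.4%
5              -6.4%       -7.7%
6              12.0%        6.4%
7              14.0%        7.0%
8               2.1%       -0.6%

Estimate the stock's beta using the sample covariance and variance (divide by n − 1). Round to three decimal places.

Mean R_i = (0.5 − 2.7 − 3.7 − 6.6 − 6.4 + 12.0 + 14.0 + 2.1) / 8 = 1.1500%
Mean R_m = (1.1 − 1.9 − 5.4 − 2.4 − 7.7 + 6.4 + 7.0 − 0.6) / 8 = -0.4375%
Σ(R_i − R̄_i)(R_m − R̄_m) = 268.3450  ⇒  Cov = 268.3450 / 7 = 38.3350
Σ(R_m − R̄_m)² = 187.8188  ⇒  Var(R_m) = 187.8188 / 7 = 26.8313
β = Cov / Var(R_m) = 38.3350 / 26.8313 = 1.4287

1.429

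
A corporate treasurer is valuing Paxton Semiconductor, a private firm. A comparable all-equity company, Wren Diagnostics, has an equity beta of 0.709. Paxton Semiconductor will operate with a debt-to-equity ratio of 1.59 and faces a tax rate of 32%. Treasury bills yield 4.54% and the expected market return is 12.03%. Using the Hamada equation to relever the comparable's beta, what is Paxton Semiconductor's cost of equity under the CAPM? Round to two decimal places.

15.59%

β_L = β_U × [1 + (1 − t)(D/E)] = 0.709 × [1 + (1 − 0.32) × 1.59]
    = 0.709 × [1 + 0.68 × 1.59] = 0.709 × 2.0812 = 1.4756
MRP = 12.03% − 4.54% = 7.49%
E(R) = R_f + β_L × MRP = 4.54% + 1.4756 × 7.49% = 15.59%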